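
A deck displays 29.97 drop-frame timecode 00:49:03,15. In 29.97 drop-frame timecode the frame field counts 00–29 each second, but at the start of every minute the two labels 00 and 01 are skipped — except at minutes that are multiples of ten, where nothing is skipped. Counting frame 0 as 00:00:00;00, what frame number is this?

88215

As if non-drop at 30 labels/s: (0 × 3600 + 49 × 60 + 3) × 30 + 15 = 88305.
Minute boundaries passed: 49; those not divisible by 10: 49 − 4 = 45; dropped labels = 2 × 45 = 90.
Actual frame index = 88305 − 90 = 88215.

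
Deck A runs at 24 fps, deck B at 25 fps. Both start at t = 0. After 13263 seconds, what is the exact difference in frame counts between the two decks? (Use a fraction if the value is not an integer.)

13263 frames

A emits 24 × 13263 = 318312 frames; B emits 25 × 13263 = 331575.
Difference = 13263 frames; B is ahead of A.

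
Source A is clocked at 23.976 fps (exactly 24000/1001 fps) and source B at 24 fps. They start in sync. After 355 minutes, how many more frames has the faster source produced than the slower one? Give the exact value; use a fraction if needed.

511200/1001 frames

355 min = 21300 s.
A emits 24000/1001 × 21300 = 511200000/1001 frames; B emits 24 × 21300 = 511200.
Difference = 511200/1001 frames (≈ 510.6893); B is ahead of A.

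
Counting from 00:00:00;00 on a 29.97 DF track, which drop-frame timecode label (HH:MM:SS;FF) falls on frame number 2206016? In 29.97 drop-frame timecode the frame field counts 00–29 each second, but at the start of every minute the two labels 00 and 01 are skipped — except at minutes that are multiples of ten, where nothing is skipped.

Each 10-minute DF block holds 10 × 60 × 30 − 9 × 2 = 17982 frames. 2206016 ÷ 17982 → 122 full blocks, remainder 12212.
Within the partial block the first minute is 1800 frames and each further minute 1798, so 6 further minute boundaries passed. Total skipped labels = 18 × 122 + 2 × 6 = 2208.
Non-drop label index = 2206016 + 2208 = 2208224; at 30 labels/s that is 20:26:47:14, i.e. DF 20:26:47;14.

20:26:47;14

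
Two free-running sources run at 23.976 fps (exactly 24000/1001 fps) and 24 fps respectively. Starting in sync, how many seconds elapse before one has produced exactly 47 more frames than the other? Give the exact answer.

The gap grows by |24 − 24000/1001| = 24/1001 frames per second.
Time for a 47-frame gap: 47 ÷ (24/1001) = 47047/24 s.

47047/24 seconds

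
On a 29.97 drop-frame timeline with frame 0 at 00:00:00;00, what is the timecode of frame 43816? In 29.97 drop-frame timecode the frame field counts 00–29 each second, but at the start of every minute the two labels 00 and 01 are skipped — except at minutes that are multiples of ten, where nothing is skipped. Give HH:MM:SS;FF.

00:24:22;00

Each 10-minute DF block holds 10 × 60 × 30 − 9 × 2 = 17982 frames. 43816 ÷ 17982 → 2 full blocks, remainder 7852.
Within the partial block the first minute is 1800 frames and each further minute 1798, so 4 further minute boundaries passed. Total skipped labels = 18 × 2 + 2 × 4 = 44.
Non-drop label index = 43816 + 44 = 43860; at 30 labels/s that is 00:24:22:00, i.e. DF 00:24:22;00.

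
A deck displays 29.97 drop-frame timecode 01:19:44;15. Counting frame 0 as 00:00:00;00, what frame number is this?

Complete 10-minute blocks: 7, each 17982 frames → 125874.
Remaining 9 whole minutes in the current block: 1800 + 8 × 1798 = 16184 frames.
Within the current minute: 44 × 30 + 15 − 2 = 1333 (labels ;00/;01 skipped at this minute). Total = 125874 + 16184 + 1333 = 143391.

143391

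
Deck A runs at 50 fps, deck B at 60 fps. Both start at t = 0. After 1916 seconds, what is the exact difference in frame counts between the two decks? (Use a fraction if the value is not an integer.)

19160 frames

A emits 50 × 1916 = 95800 frames; B emits 60 × 1916 = 114960.
Difference = 19160 frames; B is ahead of A.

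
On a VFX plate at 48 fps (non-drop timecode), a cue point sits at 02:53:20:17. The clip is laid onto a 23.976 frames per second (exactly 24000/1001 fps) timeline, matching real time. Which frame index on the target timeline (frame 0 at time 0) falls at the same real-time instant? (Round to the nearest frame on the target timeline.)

frame 249359

Source frame index: (2×3600 + 53×60 + 20) × 48 + 17 = 499217.
Real time: 499217 / (48) = 499217/48 s.
Target frame: (499217/48) × (24000/1001) = 249608500/1001 ≈ 249359.141 → 249359.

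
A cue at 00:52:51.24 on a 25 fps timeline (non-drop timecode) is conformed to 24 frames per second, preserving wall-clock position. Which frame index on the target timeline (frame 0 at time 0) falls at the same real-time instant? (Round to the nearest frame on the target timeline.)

Source frame index: (0×3600 + 52×60 + 51) × 25 + 24 = 79299.
Real time: 79299 / (25) = 79299/25 s.
Target frame: (79299/25) × (24) = 1903176/25 ≈ 76127.040 → 76127.

frame 76127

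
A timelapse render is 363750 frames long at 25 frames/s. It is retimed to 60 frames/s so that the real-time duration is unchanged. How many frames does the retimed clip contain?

Target frames = source frames × (target rate / source rate) = 363750 × (60)/(25) = 363750 × 12/5 = 873000.

873000 frames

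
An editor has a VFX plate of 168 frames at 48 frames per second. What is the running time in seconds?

3.5 seconds

Running time = 168 / (48) = 3.5 s.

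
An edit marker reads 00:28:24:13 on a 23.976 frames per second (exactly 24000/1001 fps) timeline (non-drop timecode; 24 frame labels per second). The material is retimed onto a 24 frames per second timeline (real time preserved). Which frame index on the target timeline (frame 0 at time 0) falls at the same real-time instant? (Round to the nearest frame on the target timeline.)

Source frame index: (0×3600 + 28×60 + 24) × 24 + 13 = 40909.
Real time: 40909 / (24000/1001) = 40949909/24000 s.
Target frame: (40949909/24000) × (24) = 40949909/1000 ≈ 40949.909 → 40950.

frame 40950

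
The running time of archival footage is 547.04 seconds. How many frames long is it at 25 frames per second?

13676 frames

Frames = 547.04 × 25 = 13676.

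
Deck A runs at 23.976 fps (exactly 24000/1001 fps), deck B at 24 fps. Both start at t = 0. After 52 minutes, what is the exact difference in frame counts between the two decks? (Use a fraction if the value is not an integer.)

5760/77 frames

52 min = 3120 s.
A emits 24000/1001 × 3120 = 5760000/77 frames; B emits 24 × 3120 = 74880.
Difference = 5760/77 frames (≈ 74.8052); B is ahead of A.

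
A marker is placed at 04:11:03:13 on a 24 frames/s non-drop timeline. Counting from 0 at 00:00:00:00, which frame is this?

361525

Total seconds to the label: (4 × 3600 + 11 × 60 + 3) = 15063.
Frame index = 15063 × 24 + 13 = 361525.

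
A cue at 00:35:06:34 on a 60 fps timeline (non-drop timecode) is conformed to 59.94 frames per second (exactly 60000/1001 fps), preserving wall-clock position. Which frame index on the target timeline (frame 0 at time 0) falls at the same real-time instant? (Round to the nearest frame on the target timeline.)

frame 126268

Source frame index: (0×3600 + 35×60 + 6) × 60 + 34 = 126394.
Real time: 126394 / (60) = 63197/30 s.
Target frame: (63197/30) × (60000/1001) = 126394000/1001 ≈ 126267.732 → 126268.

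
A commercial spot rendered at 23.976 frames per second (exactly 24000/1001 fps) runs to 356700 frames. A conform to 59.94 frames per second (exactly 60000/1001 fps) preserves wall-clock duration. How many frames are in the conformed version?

891750 frames

Target frames = source frames × (target rate / source rate) = 356700 × (60000/1001)/(24000/1001) = 356700 × 5/2 = 891750.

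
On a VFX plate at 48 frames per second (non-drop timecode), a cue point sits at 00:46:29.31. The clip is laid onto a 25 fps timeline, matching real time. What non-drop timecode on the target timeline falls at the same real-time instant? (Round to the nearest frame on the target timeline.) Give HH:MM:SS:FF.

Source frame index: (0×3600 + 46×60 + 29) × 48 + 31 = 133903.
Real time: 133903 / (48) = 133903/48 s.
Target frame: (133903/48) × (25) = 3347575/48 ≈ 69741.146 → 69741.
At 25 labels/s: frame 69741 → 00:46:29:16.

00:46:29:16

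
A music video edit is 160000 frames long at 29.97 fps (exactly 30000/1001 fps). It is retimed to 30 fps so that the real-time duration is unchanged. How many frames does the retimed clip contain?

Target frames = source frames × (target rate / source rate) = 160000 × (30)/(30000/1001) = 160000 × 1001/1000 = 160160.

160160 frames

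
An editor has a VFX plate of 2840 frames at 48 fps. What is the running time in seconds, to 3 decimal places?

Running time = 2840 × 1/48 = 355/6 s ≈ 59.167 s.

59.167 seconds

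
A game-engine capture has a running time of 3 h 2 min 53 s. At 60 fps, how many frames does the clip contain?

658380 frames

3 h 2 min 53 s = 10973 s.
Frames = 10973 × 60 = 658380.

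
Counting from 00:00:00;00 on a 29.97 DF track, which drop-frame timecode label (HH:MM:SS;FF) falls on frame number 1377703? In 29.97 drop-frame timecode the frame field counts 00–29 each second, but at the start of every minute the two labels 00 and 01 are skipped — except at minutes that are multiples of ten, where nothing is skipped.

12:46:09;13

Each 10-minute DF block holds 10 × 60 × 30 − 9 × 2 = 17982 frames. 1377703 ÷ 17982 → 76 full blocks, remainder 11071.
Within the partial block the first minute is 1800 frames and each further minute 1798, so 6 further minute boundaries passed. Total skipped labels = 18 × 76 + 2 × 6 = 1380.
Non-drop label index = 1377703 + 1380 = 1379083; at 30 labels/s that is 12:46:09:13, i.e. DF 12:46:09;13.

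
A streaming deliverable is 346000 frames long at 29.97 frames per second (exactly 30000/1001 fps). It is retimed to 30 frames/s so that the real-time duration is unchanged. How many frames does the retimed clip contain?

Target frames = source frames × (target rate / source rate) = 346000 × (30)/(30000/1001) = 346000 × 1001/1000 = 346346.

346346 frames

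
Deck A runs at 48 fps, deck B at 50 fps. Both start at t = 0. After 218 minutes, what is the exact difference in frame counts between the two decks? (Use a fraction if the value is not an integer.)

26160 frames

218 min = 13080 s.
A emits 48 × 13080 = 627840 frames; B emits 50 × 13080 = 654000.
Difference = 26160 frames; B is ahead of A.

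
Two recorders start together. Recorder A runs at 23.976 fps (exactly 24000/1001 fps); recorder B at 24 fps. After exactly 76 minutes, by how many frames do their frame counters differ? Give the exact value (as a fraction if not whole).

109440/1001 frames

76 min = 4560 s.
A emits 24000/1001 × 4560 = 109440000/1001 frames; B emits 24 × 4560 = 109440.
Difference = 109440/1001 frames (≈ 109.3307); B is ahead of A.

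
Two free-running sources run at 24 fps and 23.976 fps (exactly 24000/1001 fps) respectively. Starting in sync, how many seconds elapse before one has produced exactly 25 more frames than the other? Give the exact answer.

The gap grows by |24000/1001 − 24| = 24/1001 frames per second.
Time for a 25-frame gap: 25 ÷ (24/1001) = 25025/24 s.

25025/24 seconds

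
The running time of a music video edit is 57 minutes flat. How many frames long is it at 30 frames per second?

102600 frames

57 min = 3420 s.
Frames = 3420 × 30 = 102600.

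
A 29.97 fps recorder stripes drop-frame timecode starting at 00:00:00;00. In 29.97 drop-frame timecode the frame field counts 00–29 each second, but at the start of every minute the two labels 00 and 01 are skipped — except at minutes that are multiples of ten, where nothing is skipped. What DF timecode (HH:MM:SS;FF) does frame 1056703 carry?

Each 10-minute DF block holds 10 × 60 × 30 − 9 × 2 = 17982 frames. 1056703 ÷ 17982 → 58 full blocks, remainder 13747.
Within the partial block the first minute is 1800 frames and each further minute 1798, so 7 further minute boundaries passed. Total skipped labels = 18 × 58 + 2 × 7 = 1058.
Non-drop label index = 1056703 + 1058 = 1057761; at 30 labels/s that is 09:47:38:21, i.e. DF 09:47:38;21.

09:47:38;21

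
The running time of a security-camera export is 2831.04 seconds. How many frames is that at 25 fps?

70776 frames

Frames = 2831.04 × 25 = 70776.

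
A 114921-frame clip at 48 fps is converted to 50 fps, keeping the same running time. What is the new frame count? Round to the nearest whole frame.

Frames at target rate = 114921 × (50) / (48) = 957675/8 ≈ 119709.375.
Nearest whole frame: 119709.

119709 frames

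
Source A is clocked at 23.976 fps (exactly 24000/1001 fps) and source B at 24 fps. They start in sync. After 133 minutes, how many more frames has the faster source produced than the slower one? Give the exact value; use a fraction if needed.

27360/143 frames

133 min = 7980 s.
A emits 24000/1001 × 7980 = 27360000/143 frames; B emits 24 × 7980 = 191520.
Difference = 27360/143 frames (≈ 191.3287); B is ahead of A.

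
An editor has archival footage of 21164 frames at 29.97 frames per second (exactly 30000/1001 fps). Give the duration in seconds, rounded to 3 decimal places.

706.172 seconds

Running time = 21164 × 1001/30000 = 5296291/7500 s ≈ 706.172 s.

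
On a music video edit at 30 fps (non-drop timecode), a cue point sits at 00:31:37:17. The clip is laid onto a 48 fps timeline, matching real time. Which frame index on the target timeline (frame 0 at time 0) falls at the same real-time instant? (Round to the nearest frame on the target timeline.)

Source frame index: (0×3600 + 31×60 + 37) × 30 + 17 = 56927.
Real time: 56927 / (30) = 56927/30 s.
Target frame: (56927/30) × (48) = 455416/5 ≈ 91083.200 → 91083.

frame 91083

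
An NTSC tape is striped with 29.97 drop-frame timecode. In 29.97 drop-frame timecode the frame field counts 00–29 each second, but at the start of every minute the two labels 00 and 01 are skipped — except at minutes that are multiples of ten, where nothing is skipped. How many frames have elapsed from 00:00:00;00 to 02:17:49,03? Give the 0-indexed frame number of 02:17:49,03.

Complete 10-minute blocks: 13, each 17982 frames → 233766.
Remaining 7 whole minutes in the current block: 1800 + 6 × 1798 = 12588 frames.
Within the current minute: 49 × 30 + 3 − 2 = 1471 (labels ;00/;01 skipped at this minute). Total = 233766 + 12588 + 1471 = 247825.

247825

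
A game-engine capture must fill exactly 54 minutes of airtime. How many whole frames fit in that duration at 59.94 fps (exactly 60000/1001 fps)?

194205 frames

54 min = 3240 s.
Frames = 3240 × 60000/1001 = 194400000/1001 ≈ 194205.7942.
Complete frames: 194205.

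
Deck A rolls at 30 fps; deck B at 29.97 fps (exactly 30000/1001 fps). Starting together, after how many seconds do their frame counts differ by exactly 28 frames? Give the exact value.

The gap grows by |30000/1001 − 30| = 30/1001 frames per second.
Time for a 28-frame gap: 28 ÷ (30/1001) = 14014/15 s.

14014/15 seconds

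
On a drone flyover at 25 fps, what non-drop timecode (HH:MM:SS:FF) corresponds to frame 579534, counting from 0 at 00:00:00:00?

579534 ÷ 25 = 23181 full seconds, remainder 9 frames.
23181 s = 6 h 26 min 21 s.
Timecode: 06:26:21:09.

06:26:21:09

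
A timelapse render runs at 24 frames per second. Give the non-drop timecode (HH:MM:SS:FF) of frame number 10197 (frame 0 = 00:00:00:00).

00:07:04:21

10197 ÷ 24 = 424 full seconds, remainder 21 frames.
424 s = 0 h 7 min 4 s.
Timecode: 00:07:04:21.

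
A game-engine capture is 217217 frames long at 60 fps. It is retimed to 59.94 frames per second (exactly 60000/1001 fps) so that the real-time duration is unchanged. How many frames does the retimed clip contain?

Target frames = source frames × (target rate / source rate) = 217217 × (60000/1001)/(60) = 217217 × 1000/1001 = 217000.

217000 frames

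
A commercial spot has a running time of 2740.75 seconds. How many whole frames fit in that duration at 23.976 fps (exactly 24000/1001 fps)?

65712 frames

Frames = 2740.75 × 24000/1001 = 65778000/1001 ≈ 65712.2877.
Complete frames: 65712.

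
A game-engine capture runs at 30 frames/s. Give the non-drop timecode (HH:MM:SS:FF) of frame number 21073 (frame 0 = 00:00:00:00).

00:11:42:13

21073 ÷ 30 = 702 full seconds, remainder 13 frames.
702 s = 0 h 11 min 42 s.
Timecode: 00:11:42:13.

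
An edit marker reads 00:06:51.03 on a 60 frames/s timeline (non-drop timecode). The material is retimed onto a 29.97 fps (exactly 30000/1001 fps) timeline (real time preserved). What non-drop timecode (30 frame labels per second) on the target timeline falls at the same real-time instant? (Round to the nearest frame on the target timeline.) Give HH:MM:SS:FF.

00:06:50:19

Source frame index: (0×3600 + 6×60 + 51) × 60 + 3 = 24663.
Real time: 24663 / (60) = 8221/20 s.
Target frame: (8221/20) × (30000/1001) = 12331500/1001 ≈ 12319.181 → 12319.
At 30 labels/s: frame 12319 → 00:06:50:19.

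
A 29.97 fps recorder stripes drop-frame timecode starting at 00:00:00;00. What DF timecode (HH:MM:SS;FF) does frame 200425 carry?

Each 10-minute DF block holds 10 × 60 × 30 − 9 × 2 = 17982 frames. 200425 ÷ 17982 → 11 full blocks, remainder 2623.
Within the partial block the first minute is 1800 frames and each further minute 1798, so 1 further minute boundary passed. Total skipped labels = 18 × 11 + 2 × 1 = 200.
Non-drop label index = 200425 + 200 = 200625; at 30 labels/s that is 01:51:27:15, i.e. DF 01:51:27;15.

01:51:27;15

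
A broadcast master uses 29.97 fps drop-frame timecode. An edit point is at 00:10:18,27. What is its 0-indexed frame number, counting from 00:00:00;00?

Complete 10-minute blocks: 1, each 17982 frames → 17982.
Remaining 0 whole minutes in the current block: 0 frames.
Within the current minute: 18 × 30 + 27 = 567. Total = 17982 + 0 + 567 = 18549.

18549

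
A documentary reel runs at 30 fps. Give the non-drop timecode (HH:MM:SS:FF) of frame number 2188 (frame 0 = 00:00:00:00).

00:01:12:28

2188 ÷ 30 = 72 full seconds, remainder 28 frames.
72 s = 0 h 1 min 12 s.
Timecode: 00:01:12:28.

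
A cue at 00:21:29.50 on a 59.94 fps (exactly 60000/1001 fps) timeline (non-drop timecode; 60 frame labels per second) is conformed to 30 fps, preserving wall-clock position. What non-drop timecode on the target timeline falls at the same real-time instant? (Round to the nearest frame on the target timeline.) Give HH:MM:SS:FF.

00:21:31:04

Source frame index: (0×3600 + 21×60 + 29) × 60 + 50 = 77390.
Real time: 77390 / (60000/1001) = 7746739/6000 s.
Target frame: (7746739/6000) × (30) = 7746739/200 ≈ 38733.695 → 38734.
At 30 labels/s: frame 38734 → 00:21:31:04.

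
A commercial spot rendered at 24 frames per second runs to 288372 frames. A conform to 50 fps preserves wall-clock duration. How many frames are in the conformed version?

600775 frames

Target frames = source frames × (target rate / source rate) = 288372 × (50)/(24) = 288372 × 25/12 = 600775.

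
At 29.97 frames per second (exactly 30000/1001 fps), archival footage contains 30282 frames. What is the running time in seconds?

Running time = 30282 / (30000/1001) = 1010.4094 s.

1010.4094 seconds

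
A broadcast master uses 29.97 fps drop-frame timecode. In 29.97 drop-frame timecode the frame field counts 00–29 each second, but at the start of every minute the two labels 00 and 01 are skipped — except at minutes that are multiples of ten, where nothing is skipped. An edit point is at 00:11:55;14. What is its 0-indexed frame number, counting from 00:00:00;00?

21444

Complete 10-minute blocks: 1, each 17982 frames → 17982.
Remaining 1 whole minute in the current block: 1800 + 0 × 1798 = 1800 frames.
Within the current minute: 55 × 30 + 14 − 2 = 1662 (labels ;00/;01 skipped at this minute). Total = 17982 + 1800 + 1662 = 21444.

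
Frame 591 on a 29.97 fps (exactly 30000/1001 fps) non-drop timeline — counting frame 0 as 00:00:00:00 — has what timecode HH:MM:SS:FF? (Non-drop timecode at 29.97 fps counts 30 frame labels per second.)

00:00:19:21

591 ÷ 30 = 19 full seconds, remainder 21 frames.
19 s = 0 h 0 min 19 s.
Timecode: 00:00:19:21.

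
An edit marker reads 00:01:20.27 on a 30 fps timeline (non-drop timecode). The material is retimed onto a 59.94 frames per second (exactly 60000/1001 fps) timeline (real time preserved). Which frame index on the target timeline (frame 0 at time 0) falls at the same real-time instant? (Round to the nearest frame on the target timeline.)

frame 4849

Source frame index: (0×3600 + 1×60 + 20) × 30 + 27 = 2427.
Real time: 2427 / (30) = 809/10 s.
Target frame: (809/10) × (60000/1001) = 4854000/1001 ≈ 4849.151 → 4849.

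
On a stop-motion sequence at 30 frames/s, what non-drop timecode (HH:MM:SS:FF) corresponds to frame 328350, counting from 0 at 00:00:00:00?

328350 ÷ 30 = 10945 full seconds, remainder 0 frames.
10945 s = 3 h 2 min 25 s.
Timecode: 03:02:25:00.

03:02:25:00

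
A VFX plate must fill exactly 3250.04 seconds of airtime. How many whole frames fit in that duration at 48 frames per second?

156001 frames

Frames = 3250.04 × 48 = 3900048/25 ≈ 156001.9200.
Complete frames: 156001.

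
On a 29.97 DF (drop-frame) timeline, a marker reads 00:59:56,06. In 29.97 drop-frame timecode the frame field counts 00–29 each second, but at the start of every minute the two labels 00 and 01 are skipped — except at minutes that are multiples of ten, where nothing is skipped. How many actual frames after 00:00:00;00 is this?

As if non-drop at 30 labels/s: (0 × 3600 + 59 × 60 + 56) × 30 + 6 = 107886.
Minute boundaries passed: 59; those not divisible by 10: 59 − 5 = 54; dropped labels = 2 × 54 = 108.
Actual frame index = 107886 − 108 = 107778.

107778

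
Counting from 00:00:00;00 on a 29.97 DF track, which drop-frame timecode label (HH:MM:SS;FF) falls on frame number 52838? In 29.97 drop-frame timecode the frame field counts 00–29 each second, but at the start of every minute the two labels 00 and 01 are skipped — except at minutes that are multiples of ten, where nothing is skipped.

Ten DF minutes hold 17982 frames, so frame 52838 lies in block 2 (frames 35964–53945) with 16874 frames into that block.
The block's first minute is 1800 frames and the rest 1798 each; 16874 frames reaches minute 9, so 2 × 18 + 9 × 2 = 54 labels have been skipped so far.
Adding those back, label number 52838 + 54 = 52892 at 30 labels/s is 1763 s + 2 f = 0 h 29 min 23 s frame 2, i.e. 00:29:23;02.

00:29:23;02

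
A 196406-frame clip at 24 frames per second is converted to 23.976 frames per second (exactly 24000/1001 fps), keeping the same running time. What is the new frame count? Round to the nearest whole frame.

Frames at target rate = 196406 × (24000/1001) / (24) = 28058000/143 ≈ 196209.790.
Nearest whole frame: 196210.

196210 frames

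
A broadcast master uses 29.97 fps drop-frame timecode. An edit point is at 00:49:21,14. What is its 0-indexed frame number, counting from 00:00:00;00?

88754

As if non-drop at 30 labels/s: (0 × 3600 + 49 × 60 + 21) × 30 + 14 = 88844.
Minute boundaries passed: 49; those not divisible by 10: 49 − 4 = 45; dropped labels = 2 × 45 = 90.
Actual frame index = 88844 − 90 = 88754.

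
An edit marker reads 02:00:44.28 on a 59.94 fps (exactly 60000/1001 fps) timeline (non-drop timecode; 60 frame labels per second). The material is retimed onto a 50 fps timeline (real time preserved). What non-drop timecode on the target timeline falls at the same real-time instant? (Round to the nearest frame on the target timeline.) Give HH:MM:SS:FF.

02:00:51:36

Source frame index: (2×3600 + 0×60 + 44) × 60 + 28 = 434668.
Real time: 434668 / (60000/1001) = 108775667/15000 s.
Target frame: (108775667/15000) × (50) = 108775667/300 ≈ 362585.557 → 362586.
At 50 labels/s: frame 362586 → 02:00:51:36.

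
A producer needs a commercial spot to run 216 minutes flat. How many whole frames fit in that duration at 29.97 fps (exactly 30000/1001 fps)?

216 min = 12960 s.
Frames = 12960 × 30000/1001 = 388800000/1001 ≈ 388411.5884.
Complete frames: 388411.

388411 frames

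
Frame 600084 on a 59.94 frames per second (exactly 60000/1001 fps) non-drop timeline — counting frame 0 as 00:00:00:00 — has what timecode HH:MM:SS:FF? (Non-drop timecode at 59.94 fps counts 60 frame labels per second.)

02:46:41:24

600084 ÷ 60 = 10001 full seconds, remainder 24 frames.
10001 s = 2 h 46 min 41 s.
Timecode: 02:46:41:24.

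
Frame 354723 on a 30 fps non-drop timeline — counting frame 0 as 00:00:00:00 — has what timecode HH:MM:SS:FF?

03:17:04:03

354723 ÷ 30 = 11824 full seconds, remainder 3 frames.
11824 s = 3 h 17 min 4 s.
Timecode: 03:17:04:03.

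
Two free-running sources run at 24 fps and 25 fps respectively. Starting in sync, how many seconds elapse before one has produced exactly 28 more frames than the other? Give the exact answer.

The gap grows by |25 − 24| = 1 frame per second.
Time for a 28-frame gap: 28 ÷ (1) = 28 s.

28 seconds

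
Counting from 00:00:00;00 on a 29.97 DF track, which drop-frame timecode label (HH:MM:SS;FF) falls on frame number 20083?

Each 10-minute DF block holds 10 × 60 × 30 − 9 × 2 = 17982 frames. 20083 ÷ 17982 → 1 full block, remainder 2101.
Within the partial block the first minute is 1800 frames and each further minute 1798, so 1 further minute boundary passed. Total skipped labels = 18 × 1 + 2 × 1 = 20.
Non-drop label index = 20083 + 20 = 20103; at 30 labels/s that is 00:11:10:03, i.e. DF 00:11:10;03.

00:11:10;03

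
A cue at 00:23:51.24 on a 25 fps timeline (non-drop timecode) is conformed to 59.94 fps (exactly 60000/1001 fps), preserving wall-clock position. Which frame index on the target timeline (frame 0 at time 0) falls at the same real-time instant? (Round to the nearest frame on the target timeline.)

frame 85832

Source frame index: (0×3600 + 23×60 + 51) × 25 + 24 = 35799.
Real time: 35799 / (25) = 35799/25 s.
Target frame: (35799/25) × (60000/1001) = 85917600/1001 ≈ 85831.768 → 85832.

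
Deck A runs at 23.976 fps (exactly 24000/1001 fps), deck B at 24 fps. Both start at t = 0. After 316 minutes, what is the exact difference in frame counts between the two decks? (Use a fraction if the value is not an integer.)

316 min = 18960 s.
A emits 24000/1001 × 18960 = 455040000/1001 frames; B emits 24 × 18960 = 455040.
Difference = 455040/1001 frames (≈ 454.5854); B is ahead of A.

455040/1001 frames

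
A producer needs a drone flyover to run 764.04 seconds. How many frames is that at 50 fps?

Frames = 764.04 × 50 = 38202.

38202 frames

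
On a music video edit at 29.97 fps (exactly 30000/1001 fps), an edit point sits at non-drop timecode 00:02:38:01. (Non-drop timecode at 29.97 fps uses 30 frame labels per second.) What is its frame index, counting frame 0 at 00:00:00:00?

Total seconds to the label: (0 × 3600 + 2 × 60 + 38) = 158.
Frame index = 158 × 30 + 1 = 4741.

frame 4741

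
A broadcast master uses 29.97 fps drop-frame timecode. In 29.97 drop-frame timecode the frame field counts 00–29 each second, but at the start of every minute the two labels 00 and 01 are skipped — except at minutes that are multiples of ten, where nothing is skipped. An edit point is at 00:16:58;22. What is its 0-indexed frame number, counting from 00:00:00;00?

30532

Complete 10-minute blocks: 1, each 17982 frames → 17982.
Remaining 6 whole minutes in the current block: 1800 + 5 × 1798 = 10790 frames.
Within the current minute: 58 × 30 + 22 − 2 = 1760 (labels ;00/;01 skipped at this minute). Total = 17982 + 10790 + 1760 = 30532.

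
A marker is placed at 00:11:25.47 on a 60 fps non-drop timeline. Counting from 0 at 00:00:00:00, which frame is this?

41147

Total seconds to the label: (0 × 3600 + 11 × 60 + 25) = 685.
Frame index = 685 × 60 + 47 = 41147.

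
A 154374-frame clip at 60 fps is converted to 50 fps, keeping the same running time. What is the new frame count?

128645 frames

Target frames = source frames × (target rate / source rate) = 154374 × (50)/(60) = 154374 × 5/6 = 128645.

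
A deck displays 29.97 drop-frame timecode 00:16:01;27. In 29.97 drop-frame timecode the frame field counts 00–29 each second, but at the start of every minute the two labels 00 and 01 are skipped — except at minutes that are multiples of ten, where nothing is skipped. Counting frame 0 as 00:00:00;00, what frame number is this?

As if non-drop at 30 labels/s: (0 × 3600 + 16 × 60 + 1) × 30 + 27 = 28857.
Minute boundaries passed: 16; those not divisible by 10: 16 − 1 = 15; dropped labels = 2 × 15 = 30.
Actual frame index = 28857 − 30 = 28827.

28827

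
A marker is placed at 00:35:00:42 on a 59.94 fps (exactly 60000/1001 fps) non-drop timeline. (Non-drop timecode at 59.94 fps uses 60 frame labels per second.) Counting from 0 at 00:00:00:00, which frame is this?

frame 126042

Total seconds to the label: (0 × 3600 + 35 × 60 + 0) = 2100.
Frame index = 2100 × 60 + 42 = 126042.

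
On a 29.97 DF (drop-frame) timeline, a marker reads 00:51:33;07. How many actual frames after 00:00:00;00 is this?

92705

Complete 10-minute blocks: 5, each 17982 frames → 89910.
Remaining 1 whole minute in the current block: 1800 + 0 × 1798 = 1800 frames.
Within the current minute: 33 × 30 + 7 − 2 = 995 (labels ;00/;01 skipped at this minute). Total = 89910 + 1800 + 995 = 92705.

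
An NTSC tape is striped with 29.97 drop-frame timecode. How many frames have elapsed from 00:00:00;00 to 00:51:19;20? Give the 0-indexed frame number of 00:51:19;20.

As if non-drop at 30 labels/s: (0 × 3600 + 51 × 60 + 19) × 30 + 20 = 92390.
Minute boundaries passed: 51; those not divisible by 10: 51 − 5 = 46; dropped labels = 2 × 46 = 92.
Actual frame index = 92390 − 92 = 92298.

92298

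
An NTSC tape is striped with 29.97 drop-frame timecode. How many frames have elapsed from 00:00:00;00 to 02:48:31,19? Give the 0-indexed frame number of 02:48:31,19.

303045

As if non-drop at 30 labels/s: (2 × 3600 + 48 × 60 + 31) × 30 + 19 = 303349.
Minute boundaries passed: 168; those not divisible by 10: 168 − 16 = 152; dropped labels = 2 × 152 = 304.
Actual frame index = 303349 − 304 = 303045.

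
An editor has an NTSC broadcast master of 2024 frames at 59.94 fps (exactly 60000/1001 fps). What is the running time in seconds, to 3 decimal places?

33.767 seconds

Running time = 2024 × 1001/60000 = 253253/7500 s ≈ 33.767 s.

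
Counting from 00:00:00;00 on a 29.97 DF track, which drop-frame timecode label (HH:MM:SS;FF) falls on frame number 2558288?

23:42:41;18

Ten DF minutes hold 17982 frames, so frame 2558288 lies in block 142 (frames 2553444–2571425) with 4844 frames into that block.
The block's first minute is 1800 frames and the rest 1798 each; 4844 frames reaches minute 2, so 142 × 18 + 2 × 2 = 2560 labels have been skipped so far.
Adding those back, label number 2558288 + 2560 = 2560848 at 30 labels/s is 85361 s + 18 f = 23 h 42 min 41 s frame 18, i.e. 23:42:41;18.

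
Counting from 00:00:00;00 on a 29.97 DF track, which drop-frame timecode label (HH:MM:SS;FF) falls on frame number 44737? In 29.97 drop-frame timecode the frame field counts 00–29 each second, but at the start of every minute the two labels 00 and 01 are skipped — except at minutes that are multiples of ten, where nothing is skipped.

00:24:52;21

Each 10-minute DF block holds 10 × 60 × 30 − 9 × 2 = 17982 frames. 44737 ÷ 17982 → 2 full blocks, remainder 8773.
Within the partial block the first minute is 1800 frames and each further minute 1798, so 4 further minute boundaries passed. Total skipped labels = 18 × 2 + 2 × 4 = 44.
Non-drop label index = 44737 + 44 = 44781; at 30 labels/s that is 00:24:52:21, i.e. DF 00:24:52;21.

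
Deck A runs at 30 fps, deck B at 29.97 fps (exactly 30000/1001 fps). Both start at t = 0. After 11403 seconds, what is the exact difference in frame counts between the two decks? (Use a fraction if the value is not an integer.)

A emits 30 × 11403 = 342090 frames; B emits 30000/1001 × 11403 = 48870000/143.
Difference = 48870/143 frames (≈ 341.7483); B is behind A.

48870/143 frames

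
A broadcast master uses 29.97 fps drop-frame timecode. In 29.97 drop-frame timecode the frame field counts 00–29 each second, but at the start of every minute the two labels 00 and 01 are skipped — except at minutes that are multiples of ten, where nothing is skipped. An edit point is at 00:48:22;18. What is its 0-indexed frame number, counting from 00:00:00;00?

As if non-drop at 30 labels/s: (0 × 3600 + 48 × 60 + 22) × 30 + 18 = 87078.
Minute boundaries passed: 48; those not divisible by 10: 48 − 4 = 44; dropped labels = 2 × 44 = 88.
Actual frame index = 87078 − 88 = 86990.

86990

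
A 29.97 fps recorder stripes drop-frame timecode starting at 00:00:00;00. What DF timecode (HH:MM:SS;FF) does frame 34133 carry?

Ten DF minutes hold 17982 frames, so frame 34133 lies in block 1 (frames 17982–35963) with 16151 frames into that block.
The block's first minute is 1800 frames and the rest 1798 each; 16151 frames reaches minute 8, so 1 × 18 + 8 × 2 = 34 labels have been skipped so far.
Adding those back, label number 34133 + 34 = 34167 at 30 labels/s is 1138 s + 27 f = 0 h 18 min 58 s frame 27, i.e. 00:18:58;27.

00:18:58;27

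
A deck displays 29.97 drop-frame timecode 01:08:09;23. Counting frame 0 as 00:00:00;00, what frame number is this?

122569

As if non-drop at 30 labels/s: (1 × 3600 + 8 × 60 + 9) × 30 + 23 = 122693.
Minute boundaries passed: 68; those not divisible by 10: 68 − 6 = 62; dropped labels = 2 × 62 = 124.
Actual frame index = 122693 − 124 = 122569.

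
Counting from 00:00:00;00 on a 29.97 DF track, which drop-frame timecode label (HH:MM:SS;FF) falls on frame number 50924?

00:28:19;06

Ten DF minutes hold 17982 frames, so frame 50924 lies in block 2 (frames 35964–53945) with 14960 frames into that block.
The block's first minute is 1800 frames and the rest 1798 each; 14960 frames reaches minute 8, so 2 × 18 + 8 × 2 = 52 labels have been skipped so far.
Adding those back, label number 50924 + 52 = 50976 at 30 labels/s is 1699 s + 6 f = 0 h 28 min 19 s frame 6, i.e. 00:28:19;06.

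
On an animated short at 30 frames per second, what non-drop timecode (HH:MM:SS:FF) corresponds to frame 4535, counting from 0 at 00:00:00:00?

4535 ÷ 30 = 151 full seconds, remainder 5 frames.
151 s = 0 h 2 min 31 s.
Timecode: 00:02:31:05.

00:02:31:05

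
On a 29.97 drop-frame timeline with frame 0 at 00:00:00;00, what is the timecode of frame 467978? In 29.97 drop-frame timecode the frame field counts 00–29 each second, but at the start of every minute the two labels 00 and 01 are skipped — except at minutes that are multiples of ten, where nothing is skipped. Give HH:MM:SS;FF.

Each 10-minute DF block holds 10 × 60 × 30 − 9 × 2 = 17982 frames. 467978 ÷ 17982 → 26 full blocks, remainder 446.
Within the partial block the first minute is 1800 frames and each further minute 1798, so 0 further minute boundaries passed. Total skipped labels = 18 × 26 + 2 × 0 = 468.
Non-drop label index = 467978 + 468 = 468446; at 30 labels/s that is 04:20:14:26, i.e. DF 04:20:14;26.

04:20:14;26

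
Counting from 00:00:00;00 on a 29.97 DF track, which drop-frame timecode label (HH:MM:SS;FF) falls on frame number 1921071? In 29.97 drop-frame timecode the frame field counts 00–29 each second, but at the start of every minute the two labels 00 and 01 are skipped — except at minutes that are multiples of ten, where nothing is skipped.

17:48:19;25

Each 10-minute DF block holds 10 × 60 × 30 − 9 × 2 = 17982 frames. 1921071 ÷ 17982 → 106 full blocks, remainder 14979.
Within the partial block the first minute is 1800 frames and each further minute 1798, so 8 further minute boundaries passed. Total skipped labels = 18 × 106 + 2 × 8 = 1924.
Non-drop label index = 1921071 + 1924 = 1922995; at 30 labels/s that is 17:48:19:25, i.e. DF 17:48:19;25.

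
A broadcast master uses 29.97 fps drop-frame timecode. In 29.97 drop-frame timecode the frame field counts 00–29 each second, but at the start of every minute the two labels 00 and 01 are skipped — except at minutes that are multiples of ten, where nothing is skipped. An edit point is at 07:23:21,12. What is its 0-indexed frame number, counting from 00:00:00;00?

Complete 10-minute blocks: 44, each 17982 frames → 791208.
Remaining 3 whole minutes in the current block: 1800 + 2 × 1798 = 5396 frames.
Within the current minute: 21 × 30 + 12 − 2 = 640 (labels ;00/;01 skipped at this minute). Total = 791208 + 5396 + 640 = 797244.

797244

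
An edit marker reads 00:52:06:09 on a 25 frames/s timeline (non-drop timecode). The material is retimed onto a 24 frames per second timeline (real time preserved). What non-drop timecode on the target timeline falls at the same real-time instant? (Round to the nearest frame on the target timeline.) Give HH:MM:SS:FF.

00:52:06:09

Source frame index: (0×3600 + 52×60 + 6) × 25 + 9 = 78159.
Real time: 78159 / (25) = 78159/25 s.
Target frame: (78159/25) × (24) = 1875816/25 ≈ 75032.640 → 75033.
At 24 labels/s: frame 75033 → 00:52:06:09.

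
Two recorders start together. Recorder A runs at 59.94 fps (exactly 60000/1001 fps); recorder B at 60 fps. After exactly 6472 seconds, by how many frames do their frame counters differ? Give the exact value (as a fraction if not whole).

A emits 60000/1001 × 6472 = 388320000/1001 frames; B emits 60 × 6472 = 388320.
Difference = 388320/1001 frames (≈ 387.9321); B is ahead of A.

388320/1001 frames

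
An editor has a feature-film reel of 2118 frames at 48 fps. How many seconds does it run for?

44.125 seconds

Running time = 2118 / (48) = 44.125 s.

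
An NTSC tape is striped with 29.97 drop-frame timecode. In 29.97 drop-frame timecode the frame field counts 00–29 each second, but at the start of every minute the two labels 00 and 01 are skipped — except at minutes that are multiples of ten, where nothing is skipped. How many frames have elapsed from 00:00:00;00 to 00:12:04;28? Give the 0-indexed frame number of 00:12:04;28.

Complete 10-minute blocks: 1, each 17982 frames → 17982.
Remaining 2 whole minutes in the current block: 1800 + 1 × 1798 = 3598 frames.
Within the current minute: 4 × 30 + 28 − 2 = 146 (labels ;00/;01 skipped at this minute). Total = 17982 + 3598 + 146 = 21726.

21726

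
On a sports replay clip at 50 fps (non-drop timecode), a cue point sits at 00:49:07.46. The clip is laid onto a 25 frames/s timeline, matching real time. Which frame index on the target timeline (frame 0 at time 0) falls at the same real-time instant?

Source frame index: (0×3600 + 49×60 + 7) × 50 + 46 = 147396.
Real time: 147396 / (50) = 73698/25 s.
Target frame: (73698/25) × (25) = 73698.

frame 73698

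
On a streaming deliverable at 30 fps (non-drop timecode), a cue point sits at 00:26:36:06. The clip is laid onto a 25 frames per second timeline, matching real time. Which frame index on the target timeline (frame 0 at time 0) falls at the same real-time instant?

frame 39905

Source frame index: (0×3600 + 26×60 + 36) × 30 + 6 = 47886.
Real time: 47886 / (30) = 7981/5 s.
Target frame: (7981/5) × (25) = 39905.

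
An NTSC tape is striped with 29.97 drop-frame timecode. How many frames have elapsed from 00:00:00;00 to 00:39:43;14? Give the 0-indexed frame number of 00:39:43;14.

Complete 10-minute blocks: 3, each 17982 frames → 53946.
Remaining 9 whole minutes in the current block: 1800 + 8 × 1798 = 16184 frames.
Within the current minute: 43 × 30 + 14 − 2 = 1302 (labels ;00/;01 skipped at this minute). Total = 53946 + 16184 + 1302 = 71432.

71432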